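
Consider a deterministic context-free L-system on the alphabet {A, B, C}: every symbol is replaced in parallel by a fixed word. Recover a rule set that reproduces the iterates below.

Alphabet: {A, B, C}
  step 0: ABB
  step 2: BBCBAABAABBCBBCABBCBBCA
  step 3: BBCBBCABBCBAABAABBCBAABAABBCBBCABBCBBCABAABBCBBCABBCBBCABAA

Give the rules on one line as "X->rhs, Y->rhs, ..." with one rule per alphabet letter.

  step 2 ⇒ step 3: BBCBAABAABBCBBCABBCBBCA ⇒ BBC·BBC·A·BBC·BAA·BAA·BBC·BAA·BAA·BBC·BBC·A·BBC·BBC·A·BAA·BBC·BBC·A·BBC·BBC·A·BAA
    A ↦ BAA
    B ↦ BBC
    C ↦ A

A->BAA, B->BBC, C->A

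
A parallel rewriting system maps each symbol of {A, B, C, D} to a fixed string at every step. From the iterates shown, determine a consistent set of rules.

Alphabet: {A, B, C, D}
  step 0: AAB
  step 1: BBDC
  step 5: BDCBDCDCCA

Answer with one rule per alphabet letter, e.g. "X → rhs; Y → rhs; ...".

A->B, B->DC, C->A, D->C

  step 0 ⇒ step 1: AAB ⇒ B·B·DC
    A ↦ B
    B ↦ DC
    C ↦ A  (constrained at step 1)
    D ↦ C  (constrained at step 1)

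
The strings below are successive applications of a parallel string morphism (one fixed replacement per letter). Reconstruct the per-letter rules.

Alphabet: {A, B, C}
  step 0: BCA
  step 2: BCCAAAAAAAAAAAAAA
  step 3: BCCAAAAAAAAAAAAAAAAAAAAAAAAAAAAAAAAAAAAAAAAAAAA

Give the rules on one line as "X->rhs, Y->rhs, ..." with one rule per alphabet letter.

  step 2 ⇒ step 3: BCCAAAAAAAAAAAAAA ⇒ BCC·A·A·AAA·AAA·AAA·AAA·AAA·AAA·AAA·AAA·AAA·AAA·AAA·AAA·AAA·AAA
    A ↦ AAA
    B ↦ BCC
    C ↦ A

A->AAA, B->BCC, C->A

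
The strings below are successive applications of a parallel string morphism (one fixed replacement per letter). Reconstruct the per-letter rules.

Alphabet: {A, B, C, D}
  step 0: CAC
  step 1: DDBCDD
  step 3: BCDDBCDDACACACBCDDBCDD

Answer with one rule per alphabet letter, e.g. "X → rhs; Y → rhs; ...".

  step 0 ⇒ step 1: CAC ⇒ DD·BC·DD
    A ↦ BC
    C ↦ DD
    B ↦ D  (constrained at step 1)
    D ↦ AC  (constrained at step 1)

A->BC, B->D, C->DD, D->AC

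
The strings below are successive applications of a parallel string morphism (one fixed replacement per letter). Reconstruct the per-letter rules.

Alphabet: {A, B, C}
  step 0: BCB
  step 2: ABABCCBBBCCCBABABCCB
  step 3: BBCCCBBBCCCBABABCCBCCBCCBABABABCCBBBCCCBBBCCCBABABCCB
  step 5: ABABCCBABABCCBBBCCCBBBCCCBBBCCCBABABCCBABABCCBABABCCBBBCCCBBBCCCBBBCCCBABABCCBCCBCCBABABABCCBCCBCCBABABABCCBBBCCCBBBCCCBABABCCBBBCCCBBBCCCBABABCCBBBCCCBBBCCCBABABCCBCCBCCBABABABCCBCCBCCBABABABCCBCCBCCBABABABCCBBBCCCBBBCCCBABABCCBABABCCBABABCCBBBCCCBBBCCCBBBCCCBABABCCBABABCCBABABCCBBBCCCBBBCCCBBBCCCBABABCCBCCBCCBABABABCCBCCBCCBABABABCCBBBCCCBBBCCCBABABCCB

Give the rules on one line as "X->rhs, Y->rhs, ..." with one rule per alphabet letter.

  step 2 ⇒ step 3: ABABCCBBBCCCBABABCCB ⇒ BBC·CCB·BBC·CCB·AB·AB·CCB·CCB·CCB·AB·AB·AB·CCB·BBC·CCB·BBC·CCB·AB·AB·CCB
    A ↦ BBC
    B ↦ CCB
    C ↦ AB

A->BBC, B->CCB, C->AB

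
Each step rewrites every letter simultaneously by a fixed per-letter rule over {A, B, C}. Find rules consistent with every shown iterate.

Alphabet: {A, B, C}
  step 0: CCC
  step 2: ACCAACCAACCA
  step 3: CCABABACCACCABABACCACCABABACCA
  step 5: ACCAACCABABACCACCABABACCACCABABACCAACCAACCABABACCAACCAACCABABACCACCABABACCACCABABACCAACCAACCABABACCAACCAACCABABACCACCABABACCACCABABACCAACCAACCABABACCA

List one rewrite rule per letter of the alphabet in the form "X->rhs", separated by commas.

A->CCA, B->A, C->BA

  step 2 ⇒ step 3: ACCAACCAACCA ⇒ CCA·BA·BA·CCA·CCA·BA·BA·CCA·CCA·BA·BA·CCA
    A ↦ CCA
    C ↦ BA
    B ↦ A  (constrained at step 3)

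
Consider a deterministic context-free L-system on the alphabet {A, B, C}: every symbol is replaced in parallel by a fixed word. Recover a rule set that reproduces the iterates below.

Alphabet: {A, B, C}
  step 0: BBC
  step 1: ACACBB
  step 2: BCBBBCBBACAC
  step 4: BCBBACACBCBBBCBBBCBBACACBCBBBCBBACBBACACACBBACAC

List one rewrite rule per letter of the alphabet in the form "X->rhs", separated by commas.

  step 1 ⇒ step 2: ACACBB ⇒ BC·BB·BC·BB·AC·AC
    A ↦ BC
    B ↦ AC
    C ↦ BB

A->BC, B->AC, C->BB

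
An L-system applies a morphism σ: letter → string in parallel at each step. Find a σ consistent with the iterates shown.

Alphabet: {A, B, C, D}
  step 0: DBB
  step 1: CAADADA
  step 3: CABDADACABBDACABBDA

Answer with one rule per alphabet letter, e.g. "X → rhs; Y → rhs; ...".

  step 0 ⇒ step 1: DBB ⇒ CAA·DA·DA
    B ↦ DA
    D ↦ CAA
    A ↦ B  (constrained at step 1)
    C ↦ CA  (constrained at step 1)

A->B, B->DA, C->CA, D->CAA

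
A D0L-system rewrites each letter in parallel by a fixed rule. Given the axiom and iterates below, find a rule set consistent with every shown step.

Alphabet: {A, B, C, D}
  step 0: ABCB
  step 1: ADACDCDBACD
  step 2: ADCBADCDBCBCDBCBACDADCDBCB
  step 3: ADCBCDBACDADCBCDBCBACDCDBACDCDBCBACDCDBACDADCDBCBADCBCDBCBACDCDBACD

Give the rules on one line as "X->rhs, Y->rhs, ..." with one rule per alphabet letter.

  step 2 ⇒ step 3: ADCBADCDBCBCDBCBACDADCDBCB ⇒ AD·CB·CDB·ACD·AD·CB·CDB·CB·ACD·CDB·ACD·CDB·CB·ACD·CDB·ACD·AD·CDB·CB·AD·CB·CDB·CB·ACD·CDB·ACD
    A ↦ AD
    B ↦ ACD
    C ↦ CDB
    D ↦ CB

A->AD, B->ACD, C->CDB, D->CB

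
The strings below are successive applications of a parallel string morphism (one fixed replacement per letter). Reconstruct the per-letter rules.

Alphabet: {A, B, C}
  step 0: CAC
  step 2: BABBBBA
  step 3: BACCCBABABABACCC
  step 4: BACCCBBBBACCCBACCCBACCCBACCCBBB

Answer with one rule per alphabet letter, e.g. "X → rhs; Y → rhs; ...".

A->CCC, B->BA, C->B

  step 3 ⇒ step 4: BACCCBABABABACCC ⇒ BA·CCC·B·B·B·BA·CCC·BA·CCC·BA·CCC·BA·CCC·B·B·B
    A ↦ CCC
    B ↦ BA
    C ↦ B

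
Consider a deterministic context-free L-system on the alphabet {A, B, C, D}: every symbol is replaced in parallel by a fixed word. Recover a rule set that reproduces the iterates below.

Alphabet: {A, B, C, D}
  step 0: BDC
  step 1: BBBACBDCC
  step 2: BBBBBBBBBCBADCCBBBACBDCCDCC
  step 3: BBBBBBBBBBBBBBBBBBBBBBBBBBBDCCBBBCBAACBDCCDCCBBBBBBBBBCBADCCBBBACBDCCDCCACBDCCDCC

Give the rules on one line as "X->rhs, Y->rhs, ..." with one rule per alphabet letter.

  step 2 ⇒ step 3: BBBBBBBBBCBADCCBBBACBDCCDCC ⇒ BBB·BBB·BBB·BBB·BBB·BBB·BBB·BBB·BBB·DCC·BBB·CBA·ACB·DCC·DCC·BBB·BBB·BBB·CBA·DCC·BBB·ACB·DCC·DCC·ACB·DCC·DCC
    A ↦ CBA
    B ↦ BBB
    C ↦ DCC
    D ↦ ACB

A->CBA, B->BBB, C->DCC, D->ACB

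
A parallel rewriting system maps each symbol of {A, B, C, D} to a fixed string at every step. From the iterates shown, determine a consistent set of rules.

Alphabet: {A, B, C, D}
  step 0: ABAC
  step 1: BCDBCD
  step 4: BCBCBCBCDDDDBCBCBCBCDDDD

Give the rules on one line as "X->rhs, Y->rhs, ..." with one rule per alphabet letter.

  step 0 ⇒ step 1: ABAC ⇒ BC·D·BC·D
    A ↦ BC
    B ↦ D
    C ↦ D
    D ↦ AA  (constrained at step 1)

A->BC, B->D, C->D, D->AA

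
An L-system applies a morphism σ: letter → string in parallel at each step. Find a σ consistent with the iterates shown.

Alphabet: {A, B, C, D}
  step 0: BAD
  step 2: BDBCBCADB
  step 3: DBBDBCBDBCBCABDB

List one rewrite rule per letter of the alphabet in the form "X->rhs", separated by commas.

  step 2 ⇒ step 3: BDBCBCADB ⇒ DB·B·DB·CB·DB·CB·CA·B·DB
    A ↦ CA
    B ↦ DB
    C ↦ CB
    D ↦ B

A->CA, B->DB, C->CB, D->B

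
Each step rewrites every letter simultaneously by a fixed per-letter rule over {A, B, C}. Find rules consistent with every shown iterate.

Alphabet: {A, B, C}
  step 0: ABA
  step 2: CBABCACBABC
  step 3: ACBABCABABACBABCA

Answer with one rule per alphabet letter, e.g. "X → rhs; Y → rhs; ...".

  step 2 ⇒ step 3: CBABCACBABC ⇒ A·C·BAB·C·A·BAB·A·C·BAB·C·A
    A ↦ BAB
    B ↦ C
    C ↦ A

A->BAB, B->C, C->A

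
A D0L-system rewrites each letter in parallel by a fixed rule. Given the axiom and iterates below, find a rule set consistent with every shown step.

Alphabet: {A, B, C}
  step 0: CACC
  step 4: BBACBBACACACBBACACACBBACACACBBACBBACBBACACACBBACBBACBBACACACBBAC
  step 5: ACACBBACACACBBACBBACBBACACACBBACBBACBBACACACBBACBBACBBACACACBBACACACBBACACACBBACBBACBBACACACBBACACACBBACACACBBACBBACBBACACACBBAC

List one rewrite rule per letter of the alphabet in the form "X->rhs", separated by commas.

  step 4 ⇒ step 5: BBACBBACACACBBACACACBBACACACBBACBBACBBACACACBBACBBACBBACACACBBAC ⇒ AC·AC·BB·AC·AC·AC·BB·AC·BB·AC·BB·AC·AC·AC·BB·AC·BB·AC·BB·AC·AC·AC·BB·AC·BB·AC·BB·AC·AC·AC·BB·AC·AC·AC·BB·AC·AC·AC·BB·AC·BB·AC·BB·AC·AC·AC·BB·AC·AC·AC·BB·AC·AC·AC·BB·AC·BB·AC·BB·AC·AC·AC·BB·AC
    A ↦ BB
    B ↦ AC
    C ↦ AC

A->BB, B->AC, C->AC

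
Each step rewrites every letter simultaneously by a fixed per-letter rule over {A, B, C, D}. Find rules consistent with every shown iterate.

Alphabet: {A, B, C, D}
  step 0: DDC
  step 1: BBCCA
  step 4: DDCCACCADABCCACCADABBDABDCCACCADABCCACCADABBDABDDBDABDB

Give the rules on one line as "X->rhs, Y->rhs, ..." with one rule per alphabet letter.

A->DAB, B->D, C->CCA, D->B

  step 0 ⇒ step 1: DDC ⇒ B·B·CCA
    C ↦ CCA
    D ↦ B
    A ↦ DAB  (constrained at step 1)
    B ↦ D  (constrained at step 1)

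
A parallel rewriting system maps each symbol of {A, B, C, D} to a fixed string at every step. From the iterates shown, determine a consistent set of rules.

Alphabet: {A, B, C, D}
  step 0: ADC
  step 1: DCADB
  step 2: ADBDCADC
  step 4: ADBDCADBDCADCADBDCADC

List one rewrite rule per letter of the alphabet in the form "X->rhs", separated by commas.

A->DC, B->C, C->B, D->AD

  step 1 ⇒ step 2: DCADB ⇒ AD·B·DC·AD·C
    A ↦ DC
    B ↦ C
    C ↦ B
    D ↦ AD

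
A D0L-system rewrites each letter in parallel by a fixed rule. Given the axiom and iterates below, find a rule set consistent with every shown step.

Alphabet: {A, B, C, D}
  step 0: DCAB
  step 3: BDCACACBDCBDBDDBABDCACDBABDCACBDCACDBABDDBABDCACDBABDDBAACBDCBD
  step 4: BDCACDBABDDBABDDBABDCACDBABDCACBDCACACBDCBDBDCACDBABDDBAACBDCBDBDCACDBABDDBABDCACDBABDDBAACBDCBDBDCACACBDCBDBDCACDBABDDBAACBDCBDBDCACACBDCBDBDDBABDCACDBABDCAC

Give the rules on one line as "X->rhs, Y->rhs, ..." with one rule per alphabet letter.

  step 3 ⇒ step 4: BDCACACBDCBDBDDBABDCACDBABDCACBDCACDBABDDBABDCACDBABDDBAACBDCBD ⇒ BDC·AC·DBA·BD·DBA·BD·DBA·BDC·AC·DBA·BDC·AC·BDC·AC·AC·BDC·BD·BDC·AC·DBA·BD·DBA·AC·BDC·BD·BDC·AC·DBA·BD·DBA·BDC·AC·DBA·BD·DBA·AC·BDC·BD·BDC·AC·AC·BDC·BD·BDC·AC·DBA·BD·DBA·AC·BDC·BD·BDC·AC·AC·BDC·BD·BD·DBA·BDC·AC·DBA·BDC·AC
    A ↦ BD
    B ↦ BDC
    C ↦ DBA
    D ↦ AC

A->BD, B->BDC, C->DBA, D->AC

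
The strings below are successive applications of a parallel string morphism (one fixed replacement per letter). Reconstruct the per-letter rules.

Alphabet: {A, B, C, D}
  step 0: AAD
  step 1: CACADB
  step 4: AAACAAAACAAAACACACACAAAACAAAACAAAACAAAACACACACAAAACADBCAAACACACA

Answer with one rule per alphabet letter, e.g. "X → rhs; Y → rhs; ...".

A->CA, B->C, C->AAA, D->DB

  step 0 ⇒ step 1: AAD ⇒ CA·CA·DB
    A ↦ CA
    D ↦ DB
    B ↦ C  (constrained at step 1)
    C ↦ AAA  (constrained at step 1)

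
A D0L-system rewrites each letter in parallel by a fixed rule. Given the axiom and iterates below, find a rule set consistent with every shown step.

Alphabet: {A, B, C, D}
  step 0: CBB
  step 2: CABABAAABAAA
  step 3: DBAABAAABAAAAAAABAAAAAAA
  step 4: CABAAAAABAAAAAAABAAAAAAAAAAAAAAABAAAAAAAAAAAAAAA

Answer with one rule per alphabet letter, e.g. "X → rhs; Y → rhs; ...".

A->AA, B->BA, C->DB, D->CA

  step 3 ⇒ step 4: DBAABAAABAAAAAAABAAAAAAA ⇒ CA·BA·AA·AA·BA·AA·AA·AA·BA·AA·AA·AA·AA·AA·AA·AA·BA·AA·AA·AA·AA·AA·AA·AA
    A ↦ AA
    B ↦ BA
    D ↦ CA
  step 2 ⇒ step 3: CABABAAABAAA ⇒ DB·AA·BA·AA·BA·AA·AA·AA·BA·AA·AA·AA
    C ↦ DB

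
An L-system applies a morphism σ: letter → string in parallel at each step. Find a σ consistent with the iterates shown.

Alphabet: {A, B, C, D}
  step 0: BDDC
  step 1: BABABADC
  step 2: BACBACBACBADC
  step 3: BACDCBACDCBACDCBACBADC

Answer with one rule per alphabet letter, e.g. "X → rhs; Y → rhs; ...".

A->C, B->BA, C->DC, D->BA

  step 2 ⇒ step 3: BACBACBACBADC ⇒ BA·C·DC·BA·C·DC·BA·C·DC·BA·C·BA·DC
    A ↦ C
    B ↦ BA
    C ↦ DC
    D ↦ BA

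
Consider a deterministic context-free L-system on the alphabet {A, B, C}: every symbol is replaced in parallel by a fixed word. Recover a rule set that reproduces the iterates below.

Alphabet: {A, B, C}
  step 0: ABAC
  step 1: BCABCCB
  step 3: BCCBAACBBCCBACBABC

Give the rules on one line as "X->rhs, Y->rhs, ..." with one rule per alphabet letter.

  step 0 ⇒ step 1: ABAC ⇒ BC·A·BC·CB
    A ↦ BC
    B ↦ A
    C ↦ CB

A->BC, B->A, C->CB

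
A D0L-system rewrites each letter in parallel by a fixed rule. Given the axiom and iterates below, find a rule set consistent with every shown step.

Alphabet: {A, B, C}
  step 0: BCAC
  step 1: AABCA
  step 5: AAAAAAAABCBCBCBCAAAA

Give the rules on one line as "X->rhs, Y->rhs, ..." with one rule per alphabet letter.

A->BC, B->A, C->A

  step 0 ⇒ step 1: BCAC ⇒ A·A·BC·A
    A ↦ BC
    B ↦ A
    C ↦ A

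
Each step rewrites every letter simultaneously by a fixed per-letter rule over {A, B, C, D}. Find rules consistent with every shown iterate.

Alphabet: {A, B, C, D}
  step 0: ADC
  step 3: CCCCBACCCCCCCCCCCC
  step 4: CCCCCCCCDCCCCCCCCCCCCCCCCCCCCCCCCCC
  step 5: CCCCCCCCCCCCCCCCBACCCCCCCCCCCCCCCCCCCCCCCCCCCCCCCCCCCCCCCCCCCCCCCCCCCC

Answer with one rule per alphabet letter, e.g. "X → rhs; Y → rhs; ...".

A->C, B->DC, C->CC, D->BA

  step 4 ⇒ step 5: CCCCCCCCDCCCCCCCCCCCCCCCCCCCCCCCCCC ⇒ CC·CC·CC·CC·CC·CC·CC·CC·BA·CC·CC·CC·CC·CC·CC·CC·CC·CC·CC·CC·CC·CC·CC·CC·CC·CC·CC·CC·CC·CC·CC·CC·CC·CC·CC
    C ↦ CC
    D ↦ BA
  step 3 ⇒ step 4: CCCCBACCCCCCCCCCCC ⇒ CC·CC·CC·CC·DC·C·CC·CC·CC·CC·CC·CC·CC·CC·CC·CC·CC·CC
    A ↦ C
  step 3 ⇒ step 4: CCCCBACCCCCCCCCCCC ⇒ CC·CC·CC·CC·DC·C·CC·CC·CC·CC·CC·CC·CC·CC·CC·CC·CC·CC
    B ↦ DC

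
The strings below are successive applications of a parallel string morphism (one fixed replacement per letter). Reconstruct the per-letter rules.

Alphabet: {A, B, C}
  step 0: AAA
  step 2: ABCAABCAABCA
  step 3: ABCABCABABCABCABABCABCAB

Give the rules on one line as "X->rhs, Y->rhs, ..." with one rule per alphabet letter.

A->AB, B->CA, C->BC

  step 2 ⇒ step 3: ABCAABCAABCA ⇒ AB·CA·BC·AB·AB·CA·BC·AB·AB·CA·BC·AB
    A ↦ AB
    B ↦ CA
    C ↦ BC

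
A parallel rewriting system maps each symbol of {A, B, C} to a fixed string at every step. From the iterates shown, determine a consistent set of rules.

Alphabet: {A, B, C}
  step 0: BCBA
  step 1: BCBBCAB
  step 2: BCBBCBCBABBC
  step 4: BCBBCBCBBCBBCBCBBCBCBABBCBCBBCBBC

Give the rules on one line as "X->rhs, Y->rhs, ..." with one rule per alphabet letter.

  step 1 ⇒ step 2: BCBBCAB ⇒ BC·B·BC·BC·B·AB·BC
    A ↦ AB
    B ↦ BC
    C ↦ B

A->AB, B->BC, C->B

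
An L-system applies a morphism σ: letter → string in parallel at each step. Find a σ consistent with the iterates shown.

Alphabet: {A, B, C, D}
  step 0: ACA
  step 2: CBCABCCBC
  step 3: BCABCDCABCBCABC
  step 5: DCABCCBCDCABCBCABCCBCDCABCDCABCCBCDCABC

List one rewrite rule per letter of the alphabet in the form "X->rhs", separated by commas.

  step 2 ⇒ step 3: CBCABCCBC ⇒ BC·A·BC·DC·A·BC·BC·A·BC
    A ↦ DC
    B ↦ A
    C ↦ BC
    D ↦ C  (constrained at step 3)

A->DC, B->A, C->BC, D->C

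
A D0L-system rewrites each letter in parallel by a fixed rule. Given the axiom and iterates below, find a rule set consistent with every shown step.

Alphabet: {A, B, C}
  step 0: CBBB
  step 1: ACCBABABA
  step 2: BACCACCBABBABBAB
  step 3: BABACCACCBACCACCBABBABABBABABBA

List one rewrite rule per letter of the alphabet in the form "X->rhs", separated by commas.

  step 2 ⇒ step 3: BACCACCBABBABBAB ⇒ BA·B·ACC·ACC·B·ACC·ACC·BA·B·BA·BA·B·BA·BA·B·BA
    A ↦ B
    B ↦ BA
    C ↦ ACC

A->B, B->BA, C->ACC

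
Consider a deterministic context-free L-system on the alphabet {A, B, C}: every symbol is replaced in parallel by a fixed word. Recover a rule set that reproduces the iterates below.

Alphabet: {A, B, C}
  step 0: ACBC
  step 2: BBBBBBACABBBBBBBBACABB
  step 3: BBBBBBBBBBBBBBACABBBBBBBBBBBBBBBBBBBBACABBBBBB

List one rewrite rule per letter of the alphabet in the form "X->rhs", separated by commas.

  step 2 ⇒ step 3: BBBBBBACABBBBBBBBACABB ⇒ BB·BB·BB·BB·BB·BB·BB·ACA·BB·BB·BB·BB·BB·BB·BB·BB·BB·BB·ACA·BB·BB·BB
    A ↦ BB
    B ↦ BB
    C ↦ ACA

A->BB, B->BB, C->ACA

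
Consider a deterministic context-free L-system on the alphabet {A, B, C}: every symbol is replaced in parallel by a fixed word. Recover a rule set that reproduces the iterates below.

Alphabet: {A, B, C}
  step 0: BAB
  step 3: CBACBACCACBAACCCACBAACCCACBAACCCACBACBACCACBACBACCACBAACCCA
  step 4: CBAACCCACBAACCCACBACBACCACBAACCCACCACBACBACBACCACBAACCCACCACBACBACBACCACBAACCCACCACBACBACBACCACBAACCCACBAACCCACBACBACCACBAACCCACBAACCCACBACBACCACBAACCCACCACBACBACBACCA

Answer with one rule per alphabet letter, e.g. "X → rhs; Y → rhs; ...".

  step 3 ⇒ step 4: CBACBACCACBAACCCACBAACCCACBAACCCACBACBACCACBACBACCACBAACCCA ⇒ CBA·AC·CCA·CBA·AC·CCA·CBA·CBA·CCA·CBA·AC·CCA·CCA·CBA·CBA·CBA·CCA·CBA·AC·CCA·CCA·CBA·CBA·CBA·CCA·CBA·AC·CCA·CCA·CBA·CBA·CBA·CCA·CBA·AC·CCA·CBA·AC·CCA·CBA·CBA·CCA·CBA·AC·CCA·CBA·AC·CCA·CBA·CBA·CCA·CBA·AC·CCA·CCA·CBA·CBA·CBA·CCA
    A ↦ CCA
    B ↦ AC
    C ↦ CBA

A->CCA, B->AC, C->CBA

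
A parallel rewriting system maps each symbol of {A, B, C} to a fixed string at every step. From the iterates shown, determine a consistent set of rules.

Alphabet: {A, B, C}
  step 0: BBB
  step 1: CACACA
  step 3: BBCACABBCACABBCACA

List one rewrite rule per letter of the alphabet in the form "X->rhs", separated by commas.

A->BB, B->CA, C->A

  step 0 ⇒ step 1: BBB ⇒ CA·CA·CA
    B ↦ CA
    A ↦ BB  (constrained at step 1)
    C ↦ A  (constrained at step 1)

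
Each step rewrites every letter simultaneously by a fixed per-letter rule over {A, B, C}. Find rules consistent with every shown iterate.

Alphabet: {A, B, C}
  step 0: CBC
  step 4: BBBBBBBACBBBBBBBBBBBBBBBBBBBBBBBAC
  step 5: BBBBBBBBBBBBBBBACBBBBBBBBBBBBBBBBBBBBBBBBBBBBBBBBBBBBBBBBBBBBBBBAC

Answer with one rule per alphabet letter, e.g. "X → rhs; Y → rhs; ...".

  step 4 ⇒ step 5: BBBBBBBACBBBBBBBBBBBBBBBBBBBBBBBAC ⇒ BB·BB·BB·BB·BB·BB·BB·B·AC·BB·BB·BB·BB·BB·BB·BB·BB·BB·BB·BB·BB·BB·BB·BB·BB·BB·BB·BB·BB·BB·BB·BB·B·AC
    A ↦ B
    B ↦ BB
    C ↦ AC

A->B, B->BB, C->AC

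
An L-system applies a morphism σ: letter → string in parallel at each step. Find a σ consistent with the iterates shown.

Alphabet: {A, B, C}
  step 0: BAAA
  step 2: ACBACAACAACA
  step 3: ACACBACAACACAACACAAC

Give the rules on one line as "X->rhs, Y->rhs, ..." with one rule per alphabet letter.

A->AC, B->CB, C->A

  step 2 ⇒ step 3: ACBACAACAACA ⇒ AC·A·CB·AC·A·AC·AC·A·AC·AC·A·AC
    A ↦ AC
    B ↦ CB
    C ↦ A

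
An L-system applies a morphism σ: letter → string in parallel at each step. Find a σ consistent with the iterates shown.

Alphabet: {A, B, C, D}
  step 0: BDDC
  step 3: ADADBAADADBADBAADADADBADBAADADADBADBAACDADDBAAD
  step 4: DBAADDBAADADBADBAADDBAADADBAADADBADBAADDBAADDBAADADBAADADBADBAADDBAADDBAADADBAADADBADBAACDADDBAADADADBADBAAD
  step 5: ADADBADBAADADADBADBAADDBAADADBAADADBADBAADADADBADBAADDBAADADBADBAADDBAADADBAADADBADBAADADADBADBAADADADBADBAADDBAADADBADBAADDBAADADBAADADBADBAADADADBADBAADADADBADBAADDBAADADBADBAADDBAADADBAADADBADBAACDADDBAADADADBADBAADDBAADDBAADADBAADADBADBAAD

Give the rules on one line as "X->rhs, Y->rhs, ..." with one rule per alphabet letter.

A->DBA, B->A, C->ACD, D->AD

  step 4 ⇒ step 5: DBAADDBAADADBADBAADDBAADADBAADADBADBAADDBAADDBAADADBAADADBADBAADDBAADDBAADADBAADADBADBAACDADDBAADADADBADBAAD ⇒ AD·A·DBA·DBA·AD·AD·A·DBA·DBA·AD·DBA·AD·A·DBA·AD·A·DBA·DBA·AD·AD·A·DBA·DBA·AD·DBA·AD·A·DBA·DBA·AD·DBA·AD·A·DBA·AD·A·DBA·DBA·AD·AD·A·DBA·DBA·AD·AD·A·DBA·DBA·AD·DBA·AD·A·DBA·DBA·AD·DBA·AD·A·DBA·AD·A·DBA·DBA·AD·AD·A·DBA·DBA·AD·AD·A·DBA·DBA·AD·DBA·AD·A·DBA·DBA·AD·DBA·AD·A·DBA·AD·A·DBA·DBA·ACD·AD·DBA·AD·AD·A·DBA·DBA·AD·DBA·AD·DBA·AD·A·DBA·AD·A·DBA·DBA·AD
    A ↦ DBA
    B ↦ A
    C ↦ ACD
    D ↦ AD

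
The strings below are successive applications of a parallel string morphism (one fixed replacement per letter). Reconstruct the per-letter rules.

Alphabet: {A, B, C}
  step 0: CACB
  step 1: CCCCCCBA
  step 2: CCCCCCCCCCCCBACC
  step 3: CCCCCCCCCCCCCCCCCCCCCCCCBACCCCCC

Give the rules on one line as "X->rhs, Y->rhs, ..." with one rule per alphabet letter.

A->CC, B->BA, C->CC

  step 2 ⇒ step 3: CCCCCCCCCCCCBACC ⇒ CC·CC·CC·CC·CC·CC·CC·CC·CC·CC·CC·CC·BA·CC·CC·CC
    A ↦ CC
    B ↦ BA
    C ↦ CC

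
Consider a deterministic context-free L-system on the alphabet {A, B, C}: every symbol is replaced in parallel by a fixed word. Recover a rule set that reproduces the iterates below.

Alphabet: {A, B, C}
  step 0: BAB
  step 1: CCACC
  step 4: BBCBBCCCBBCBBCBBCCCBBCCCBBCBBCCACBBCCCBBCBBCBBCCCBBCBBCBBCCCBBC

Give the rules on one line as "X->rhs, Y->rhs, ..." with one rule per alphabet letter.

  step 0 ⇒ step 1: BAB ⇒ C·CAC·C
    A ↦ CAC
    B ↦ C
    C ↦ BBC  (constrained at step 1)

A->CAC, B->C, C->BBC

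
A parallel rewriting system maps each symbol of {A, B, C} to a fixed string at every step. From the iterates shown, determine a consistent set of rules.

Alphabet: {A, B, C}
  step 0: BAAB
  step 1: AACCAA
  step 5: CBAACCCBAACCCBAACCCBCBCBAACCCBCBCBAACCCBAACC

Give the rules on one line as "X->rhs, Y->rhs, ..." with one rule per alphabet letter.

A->C, B->AA, C->CB

  step 0 ⇒ step 1: BAAB ⇒ AA·C·C·AA
    A ↦ C
    B ↦ AA
    C ↦ CB  (constrained at step 1)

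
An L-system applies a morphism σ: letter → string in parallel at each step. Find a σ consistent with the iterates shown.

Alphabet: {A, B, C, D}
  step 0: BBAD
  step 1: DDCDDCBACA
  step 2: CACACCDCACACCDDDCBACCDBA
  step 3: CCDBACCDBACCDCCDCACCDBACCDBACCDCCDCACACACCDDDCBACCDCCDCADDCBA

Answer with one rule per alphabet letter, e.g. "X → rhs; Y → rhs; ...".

  step 2 ⇒ step 3: CACACCDCACACCDDDCBACCDBA ⇒ CCD·BA·CCD·BA·CCD·CCD·CA·CCD·BA·CCD·BA·CCD·CCD·CA·CA·CA·CCD·DDC·BA·CCD·CCD·CA·DDC·BA
    A ↦ BA
    B ↦ DDC
    C ↦ CCD
    D ↦ CA

A->BA, B->DDC, C->CCD, D->CA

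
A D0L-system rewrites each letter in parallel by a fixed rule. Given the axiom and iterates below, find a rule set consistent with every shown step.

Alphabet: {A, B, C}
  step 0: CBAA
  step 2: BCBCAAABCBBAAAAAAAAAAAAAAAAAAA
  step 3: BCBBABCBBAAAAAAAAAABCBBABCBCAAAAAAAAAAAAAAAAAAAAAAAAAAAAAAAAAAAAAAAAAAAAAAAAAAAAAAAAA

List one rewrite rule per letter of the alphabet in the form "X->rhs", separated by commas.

A->AAA, B->BC, C->BBA

  step 2 ⇒ step 3: BCBCAAABCBBAAAAAAAAAAAAAAAAAAA ⇒ BC·BBA·BC·BBA·AAA·AAA·AAA·BC·BBA·BC·BC·AAA·AAA·AAA·AAA·AAA·AAA·AAA·AAA·AAA·AAA·AAA·AAA·AAA·AAA·AAA·AAA·AAA·AAA·AAA
    A ↦ AAA
    B ↦ BC
    C ↦ BBA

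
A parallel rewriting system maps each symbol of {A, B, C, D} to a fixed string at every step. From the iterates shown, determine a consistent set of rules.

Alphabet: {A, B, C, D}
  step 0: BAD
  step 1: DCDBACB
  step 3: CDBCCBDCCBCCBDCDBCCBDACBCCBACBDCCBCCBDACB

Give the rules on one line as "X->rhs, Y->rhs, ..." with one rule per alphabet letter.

A->CDB, B->D, C->CCB, D->ACB

  step 0 ⇒ step 1: BAD ⇒ D·CDB·ACB
    A ↦ CDB
    B ↦ D
    D ↦ ACB
    C ↦ CCB  (constrained at step 1)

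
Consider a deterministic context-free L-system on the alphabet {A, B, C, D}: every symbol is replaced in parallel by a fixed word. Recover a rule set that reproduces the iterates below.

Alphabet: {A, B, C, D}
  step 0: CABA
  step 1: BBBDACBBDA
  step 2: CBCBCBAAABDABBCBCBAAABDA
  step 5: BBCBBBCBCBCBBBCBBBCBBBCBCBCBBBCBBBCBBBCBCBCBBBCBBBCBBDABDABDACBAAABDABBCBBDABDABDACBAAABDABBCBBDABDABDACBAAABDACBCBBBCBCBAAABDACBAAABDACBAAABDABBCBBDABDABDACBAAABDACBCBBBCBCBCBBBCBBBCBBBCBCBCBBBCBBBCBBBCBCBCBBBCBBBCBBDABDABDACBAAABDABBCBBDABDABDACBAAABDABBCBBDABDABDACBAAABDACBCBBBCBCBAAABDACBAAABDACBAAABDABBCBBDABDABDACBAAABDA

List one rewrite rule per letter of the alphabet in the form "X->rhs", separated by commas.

  step 1 ⇒ step 2: BBBDACBBDA ⇒ CB·CB·CB·AAA·BDA·BB·CB·CB·AAA·BDA
    A ↦ BDA
    B ↦ CB
    C ↦ BB
    D ↦ AAA

A->BDA, B->CB, C->BB, D->AAA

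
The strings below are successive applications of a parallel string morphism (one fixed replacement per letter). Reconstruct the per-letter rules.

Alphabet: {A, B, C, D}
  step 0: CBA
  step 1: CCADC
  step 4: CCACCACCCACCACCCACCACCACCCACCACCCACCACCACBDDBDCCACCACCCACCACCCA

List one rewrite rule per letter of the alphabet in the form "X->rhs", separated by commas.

A->C, B->D, C->CCA, D->BD

  step 0 ⇒ step 1: CBA ⇒ CCA·D·C
    A ↦ C
    B ↦ D
    C ↦ CCA
    D ↦ BD  (constrained at step 1)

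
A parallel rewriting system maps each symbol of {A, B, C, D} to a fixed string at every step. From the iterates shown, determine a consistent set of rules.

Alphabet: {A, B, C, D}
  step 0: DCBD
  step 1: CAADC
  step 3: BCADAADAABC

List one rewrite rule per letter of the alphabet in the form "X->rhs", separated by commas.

  step 0 ⇒ step 1: DCBD ⇒ C·A·AD·C
    B ↦ AD
    C ↦ A
    D ↦ C
    A ↦ BC  (constrained at step 1)

A->BC, B->AD, C->A, D->C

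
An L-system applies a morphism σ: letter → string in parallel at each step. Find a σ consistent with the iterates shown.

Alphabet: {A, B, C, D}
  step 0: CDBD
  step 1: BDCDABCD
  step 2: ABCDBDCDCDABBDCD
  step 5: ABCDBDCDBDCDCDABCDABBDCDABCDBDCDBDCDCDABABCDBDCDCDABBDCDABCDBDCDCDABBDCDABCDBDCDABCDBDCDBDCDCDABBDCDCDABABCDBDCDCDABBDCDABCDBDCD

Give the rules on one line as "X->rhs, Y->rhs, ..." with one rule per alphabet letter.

A->CD, B->AB, C->BD, D->CD

  step 1 ⇒ step 2: BDCDABCD ⇒ AB·CD·BD·CD·CD·AB·BD·CD
    A ↦ CD
    B ↦ AB
    C ↦ BD
    D ↦ CD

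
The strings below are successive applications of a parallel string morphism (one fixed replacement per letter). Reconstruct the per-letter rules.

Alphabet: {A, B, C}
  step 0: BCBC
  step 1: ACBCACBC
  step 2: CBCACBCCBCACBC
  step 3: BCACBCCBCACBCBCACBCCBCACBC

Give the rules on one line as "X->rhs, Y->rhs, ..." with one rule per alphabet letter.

  step 2 ⇒ step 3: CBCACBCCBCACBC ⇒ BC·AC·BC·C·BC·AC·BC·BC·AC·BC·C·BC·AC·BC
    A ↦ C
    B ↦ AC
    C ↦ BC

A->C, B->AC, C->BC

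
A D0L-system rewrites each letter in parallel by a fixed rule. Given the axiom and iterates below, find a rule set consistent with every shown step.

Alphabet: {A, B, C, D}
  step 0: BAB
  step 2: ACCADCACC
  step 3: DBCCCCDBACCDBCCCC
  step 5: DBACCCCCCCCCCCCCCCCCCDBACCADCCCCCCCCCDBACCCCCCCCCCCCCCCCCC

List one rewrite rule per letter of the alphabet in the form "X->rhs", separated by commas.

A->DB, B->DC, C->CC, D->A

  step 2 ⇒ step 3: ACCADCACC ⇒ DB·CC·CC·DB·A·CC·DB·CC·CC
    A ↦ DB
    C ↦ CC
    D ↦ A
    B ↦ DC  (constrained at step 0)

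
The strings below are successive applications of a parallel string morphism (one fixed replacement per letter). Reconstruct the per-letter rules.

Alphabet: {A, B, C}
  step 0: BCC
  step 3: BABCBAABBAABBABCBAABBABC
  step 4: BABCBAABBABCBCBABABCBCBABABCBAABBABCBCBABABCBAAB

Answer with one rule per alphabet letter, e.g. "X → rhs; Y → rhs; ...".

A->BC, B->BA, C->AB

  step 3 ⇒ step 4: BABCBAABBAABBABCBAABBABC ⇒ BA·BC·BA·AB·BA·BC·BC·BA·BA·BC·BC·BA·BA·BC·BA·AB·BA·BC·BC·BA·BA·BC·BA·AB
    A ↦ BC
    B ↦ BA
    C ↦ AB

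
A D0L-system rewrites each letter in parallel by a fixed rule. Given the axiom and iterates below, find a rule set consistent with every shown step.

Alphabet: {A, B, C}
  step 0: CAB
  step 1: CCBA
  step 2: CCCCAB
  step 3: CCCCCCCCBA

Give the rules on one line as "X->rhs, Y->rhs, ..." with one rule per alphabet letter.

A->B, B->A, C->CC

  step 2 ⇒ step 3: CCCCAB ⇒ CC·CC·CC·CC·B·A
    A ↦ B
    B ↦ A
    C ↦ CC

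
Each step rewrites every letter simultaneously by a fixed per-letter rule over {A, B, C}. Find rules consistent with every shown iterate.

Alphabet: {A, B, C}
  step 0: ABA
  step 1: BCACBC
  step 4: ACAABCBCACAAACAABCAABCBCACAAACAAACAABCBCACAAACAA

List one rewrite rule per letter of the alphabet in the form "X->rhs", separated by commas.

  step 0 ⇒ step 1: ABA ⇒ BC·AC·BC
    A ↦ BC
    B ↦ AC
    C ↦ AA  (constrained at step 1)

A->BC, B->AC, C->AA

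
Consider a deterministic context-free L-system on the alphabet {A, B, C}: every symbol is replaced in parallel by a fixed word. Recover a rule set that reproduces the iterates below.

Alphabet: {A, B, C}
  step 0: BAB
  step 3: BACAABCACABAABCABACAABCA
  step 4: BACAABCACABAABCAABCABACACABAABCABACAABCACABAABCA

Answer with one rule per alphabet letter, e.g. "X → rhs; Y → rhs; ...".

A->CA, B->BA, C->AB

  step 3 ⇒ step 4: BACAABCACABAABCABACAABCA ⇒ BA·CA·AB·CA·CA·BA·AB·CA·AB·CA·BA·CA·CA·BA·AB·CA·BA·CA·AB·CA·CA·BA·AB·CA
    A ↦ CA
    B ↦ BA
    C ↦ AB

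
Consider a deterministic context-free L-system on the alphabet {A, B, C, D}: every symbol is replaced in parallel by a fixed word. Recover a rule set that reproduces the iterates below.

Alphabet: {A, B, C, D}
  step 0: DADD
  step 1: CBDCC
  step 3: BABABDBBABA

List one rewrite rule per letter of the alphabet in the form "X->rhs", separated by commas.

  step 0 ⇒ step 1: DADD ⇒ C·BD·C·C
    A ↦ BD
    D ↦ C
    B ↦ BA  (constrained at step 1)
    C ↦ B  (constrained at step 1)

A->BD, B->BA, C->B, D->C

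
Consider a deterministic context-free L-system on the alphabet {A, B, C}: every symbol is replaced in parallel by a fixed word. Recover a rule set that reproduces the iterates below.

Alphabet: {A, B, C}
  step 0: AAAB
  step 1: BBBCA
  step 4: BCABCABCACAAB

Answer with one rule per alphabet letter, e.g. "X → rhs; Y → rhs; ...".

A->B, B->CA, C->A

  step 0 ⇒ step 1: AAAB ⇒ B·B·B·CA
    A ↦ B
    B ↦ CA
    C ↦ A  (constrained at step 1)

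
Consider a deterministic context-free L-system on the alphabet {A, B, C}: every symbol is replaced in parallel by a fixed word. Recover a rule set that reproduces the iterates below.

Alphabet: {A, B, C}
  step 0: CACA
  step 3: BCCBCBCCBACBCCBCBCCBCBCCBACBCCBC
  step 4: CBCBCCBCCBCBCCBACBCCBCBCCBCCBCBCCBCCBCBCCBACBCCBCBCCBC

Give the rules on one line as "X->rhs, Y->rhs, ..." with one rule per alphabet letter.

  step 3 ⇒ step 4: BCCBCBCCBACBCCBCBCCBCBCCBACBCCBC ⇒ C·BC·BC·C·BC·C·BC·BC·C·BAC·BC·C·BC·BC·C·BC·C·BC·BC·C·BC·C·BC·BC·C·BAC·BC·C·BC·BC·C·BC
    A ↦ BAC
    B ↦ C
    C ↦ BC

A->BAC, B->C, C->BC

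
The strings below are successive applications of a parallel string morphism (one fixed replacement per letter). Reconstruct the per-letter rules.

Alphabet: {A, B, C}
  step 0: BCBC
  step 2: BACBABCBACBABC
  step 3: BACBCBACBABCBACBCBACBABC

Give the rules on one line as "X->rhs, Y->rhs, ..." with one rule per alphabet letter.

A->C, B->BA, C->BC

  step 2 ⇒ step 3: BACBABCBACBABC ⇒ BA·C·BC·BA·C·BA·BC·BA·C·BC·BA·C·BA·BC
    A ↦ C
    B ↦ BA
    C ↦ BC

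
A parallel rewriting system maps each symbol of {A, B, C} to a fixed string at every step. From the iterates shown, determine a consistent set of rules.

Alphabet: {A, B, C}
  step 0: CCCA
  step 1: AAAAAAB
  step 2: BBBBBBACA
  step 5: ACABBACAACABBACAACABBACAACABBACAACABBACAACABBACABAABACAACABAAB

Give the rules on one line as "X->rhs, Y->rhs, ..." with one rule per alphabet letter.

  step 1 ⇒ step 2: AAAAAAB ⇒ B·B·B·B·B·B·ACA
    A ↦ B
    B ↦ ACA
  step 0 ⇒ step 1: CCCA ⇒ AA·AA·AA·B
    C ↦ AA

A->B, B->ACA, C->AA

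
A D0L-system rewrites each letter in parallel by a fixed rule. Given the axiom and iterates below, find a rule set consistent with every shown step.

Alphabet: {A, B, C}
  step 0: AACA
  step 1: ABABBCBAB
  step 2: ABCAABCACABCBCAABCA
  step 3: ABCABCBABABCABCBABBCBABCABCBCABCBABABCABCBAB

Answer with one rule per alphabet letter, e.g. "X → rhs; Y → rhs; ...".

A->AB, B->CA, C->BCB

  step 2 ⇒ step 3: ABCAABCACABCBCAABCA ⇒ AB·CA·BCB·AB·AB·CA·BCB·AB·BCB·AB·CA·BCB·CA·BCB·AB·AB·CA·BCB·AB
    A ↦ AB
    B ↦ CA
    C ↦ BCB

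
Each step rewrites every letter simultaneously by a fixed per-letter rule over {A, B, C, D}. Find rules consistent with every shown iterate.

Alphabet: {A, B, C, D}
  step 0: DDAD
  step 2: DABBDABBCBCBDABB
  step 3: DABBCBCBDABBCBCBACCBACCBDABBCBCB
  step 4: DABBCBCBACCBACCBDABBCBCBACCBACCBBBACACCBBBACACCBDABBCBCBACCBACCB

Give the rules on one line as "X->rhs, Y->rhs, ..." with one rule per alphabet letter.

  step 3 ⇒ step 4: DABBCBCBDABBCBCBACCBACCBDABBCBCB ⇒ DA·BB·CB·CB·AC·CB·AC·CB·DA·BB·CB·CB·AC·CB·AC·CB·BB·AC·AC·CB·BB·AC·AC·CB·DA·BB·CB·CB·AC·CB·AC·CB
    A ↦ BB
    B ↦ CB
    C ↦ AC
    D ↦ DA

A->BB, B->CB, C->AC, D->DA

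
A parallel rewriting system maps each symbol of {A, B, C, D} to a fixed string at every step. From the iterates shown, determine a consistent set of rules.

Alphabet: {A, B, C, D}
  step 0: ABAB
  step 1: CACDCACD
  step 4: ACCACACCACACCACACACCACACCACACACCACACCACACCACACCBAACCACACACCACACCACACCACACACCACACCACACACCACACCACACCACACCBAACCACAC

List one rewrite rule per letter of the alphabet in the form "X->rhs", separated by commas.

  step 0 ⇒ step 1: ABAB ⇒ CAC·D·CAC·D
    A ↦ CAC
    B ↦ D
    C ↦ AC  (constrained at step 1)
    D ↦ CBA  (constrained at step 1)

A->CAC, B->D, C->AC, D->CBA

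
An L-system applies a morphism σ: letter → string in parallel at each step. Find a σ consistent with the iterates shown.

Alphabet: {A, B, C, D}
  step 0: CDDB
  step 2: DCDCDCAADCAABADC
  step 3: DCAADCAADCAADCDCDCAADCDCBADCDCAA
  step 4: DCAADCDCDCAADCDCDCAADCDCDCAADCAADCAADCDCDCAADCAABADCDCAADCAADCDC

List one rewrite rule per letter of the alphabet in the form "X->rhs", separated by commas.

A->DC, B->BA, C->AA, D->DC

  step 3 ⇒ step 4: DCAADCAADCAADCDCDCAADCDCBADCDCAA ⇒ DC·AA·DC·DC·DC·AA·DC·DC·DC·AA·DC·DC·DC·AA·DC·AA·DC·AA·DC·DC·DC·AA·DC·AA·BA·DC·DC·AA·DC·AA·DC·DC
    A ↦ DC
    B ↦ BA
    C ↦ AA
    D ↦ DC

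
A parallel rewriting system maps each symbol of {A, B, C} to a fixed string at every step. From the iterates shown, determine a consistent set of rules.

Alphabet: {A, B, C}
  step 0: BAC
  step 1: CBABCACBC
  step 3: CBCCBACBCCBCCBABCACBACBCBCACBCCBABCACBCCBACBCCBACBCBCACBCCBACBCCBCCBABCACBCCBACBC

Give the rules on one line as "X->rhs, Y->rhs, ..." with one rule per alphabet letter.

  step 0 ⇒ step 1: BAC ⇒ CBA·BCA·CBC
    A ↦ BCA
    B ↦ CBA
    C ↦ CBC

A->BCA, B->CBA, C->CBC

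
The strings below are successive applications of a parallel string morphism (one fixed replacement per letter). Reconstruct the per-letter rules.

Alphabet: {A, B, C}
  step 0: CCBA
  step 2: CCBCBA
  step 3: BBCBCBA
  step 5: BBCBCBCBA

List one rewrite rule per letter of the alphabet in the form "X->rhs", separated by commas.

A->BA, B->C, C->B

  step 2 ⇒ step 3: CCBCBA ⇒ B·B·C·B·C·BA
    A ↦ BA
    B ↦ C
    C ↦ B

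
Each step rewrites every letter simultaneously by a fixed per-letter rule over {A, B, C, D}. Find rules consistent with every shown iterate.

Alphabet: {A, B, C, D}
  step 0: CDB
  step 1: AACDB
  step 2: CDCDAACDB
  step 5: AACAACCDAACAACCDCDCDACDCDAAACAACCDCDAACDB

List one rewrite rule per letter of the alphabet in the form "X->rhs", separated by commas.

A->CD, B->DB, C->A, D->AC

  step 1 ⇒ step 2: AACDB ⇒ CD·CD·A·AC·DB
    A ↦ CD
    B ↦ DB
    C ↦ A
    D ↦ AC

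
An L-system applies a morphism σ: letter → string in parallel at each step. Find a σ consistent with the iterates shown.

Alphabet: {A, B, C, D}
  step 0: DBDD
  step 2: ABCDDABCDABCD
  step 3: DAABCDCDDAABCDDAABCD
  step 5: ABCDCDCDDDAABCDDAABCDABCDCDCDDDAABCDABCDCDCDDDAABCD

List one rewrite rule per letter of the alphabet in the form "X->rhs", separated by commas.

A->D, B->A, C->AB, D->CD

  step 2 ⇒ step 3: ABCDDABCDABCD ⇒ D·A·AB·CD·CD·D·A·AB·CD·D·A·AB·CD
    A ↦ D
    B ↦ A
    C ↦ AB
    D ↦ CD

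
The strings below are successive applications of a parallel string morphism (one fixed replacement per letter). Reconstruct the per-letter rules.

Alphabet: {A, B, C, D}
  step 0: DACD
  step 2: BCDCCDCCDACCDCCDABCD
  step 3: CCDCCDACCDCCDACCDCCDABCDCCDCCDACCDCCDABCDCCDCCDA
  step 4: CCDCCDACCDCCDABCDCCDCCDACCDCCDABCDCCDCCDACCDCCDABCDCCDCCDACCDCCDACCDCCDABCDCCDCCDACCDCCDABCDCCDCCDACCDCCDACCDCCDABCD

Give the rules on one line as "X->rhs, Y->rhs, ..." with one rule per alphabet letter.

A->BCD, B->CCD, C->CCD, D->A

  step 3 ⇒ step 4: CCDCCDACCDCCDACCDCCDABCDCCDCCDACCDCCDABCDCCDCCDA ⇒ CCD·CCD·A·CCD·CCD·A·BCD·CCD·CCD·A·CCD·CCD·A·BCD·CCD·CCD·A·CCD·CCD·A·BCD·CCD·CCD·A·CCD·CCD·A·CCD·CCD·A·BCD·CCD·CCD·A·CCD·CCD·A·BCD·CCD·CCD·A·CCD·CCD·A·CCD·CCD·A·BCD
    A ↦ BCD
    B ↦ CCD
    C ↦ CCD
    D ↦ A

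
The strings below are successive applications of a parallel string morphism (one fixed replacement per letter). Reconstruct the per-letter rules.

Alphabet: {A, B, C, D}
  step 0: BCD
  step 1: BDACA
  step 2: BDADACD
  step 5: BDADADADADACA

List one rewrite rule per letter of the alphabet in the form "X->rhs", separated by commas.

  step 1 ⇒ step 2: BDACA ⇒ BD·A·D·AC·D
    A ↦ D
    B ↦ BD
    C ↦ AC
    D ↦ A

A->D, B->BD, C->AC, D->A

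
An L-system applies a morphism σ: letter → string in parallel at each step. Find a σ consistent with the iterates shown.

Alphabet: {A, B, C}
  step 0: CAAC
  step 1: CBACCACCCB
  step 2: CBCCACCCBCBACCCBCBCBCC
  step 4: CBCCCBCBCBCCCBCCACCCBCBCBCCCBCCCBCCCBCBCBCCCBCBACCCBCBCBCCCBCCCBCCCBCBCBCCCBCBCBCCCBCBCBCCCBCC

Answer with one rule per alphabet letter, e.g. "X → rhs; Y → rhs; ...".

  step 1 ⇒ step 2: CBACCACCCB ⇒ CB·CC·ACC·CB·CB·ACC·CB·CB·CB·CC
    A ↦ ACC
    B ↦ CC
    C ↦ CB

A->ACC, B->CC, C->CB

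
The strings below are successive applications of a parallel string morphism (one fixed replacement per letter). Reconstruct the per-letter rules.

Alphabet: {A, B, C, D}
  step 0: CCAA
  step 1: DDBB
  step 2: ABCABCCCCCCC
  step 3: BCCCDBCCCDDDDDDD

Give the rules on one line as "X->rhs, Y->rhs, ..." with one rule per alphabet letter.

  step 2 ⇒ step 3: ABCABCCCCCCC ⇒ B·CCC·D·B·CCC·D·D·D·D·D·D·D
    A ↦ B
    B ↦ CCC
    C ↦ D
  step 1 ⇒ step 2: DDBB ⇒ ABC·ABC·CCC·CCC
    D ↦ ABC

A->B, B->CCC, C->D, D->ABC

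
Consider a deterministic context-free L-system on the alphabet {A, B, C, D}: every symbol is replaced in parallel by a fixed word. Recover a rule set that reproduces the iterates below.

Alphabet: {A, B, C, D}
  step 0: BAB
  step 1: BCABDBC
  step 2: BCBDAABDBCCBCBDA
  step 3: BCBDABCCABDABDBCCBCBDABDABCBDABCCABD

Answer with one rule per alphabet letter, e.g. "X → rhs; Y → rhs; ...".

  step 2 ⇒ step 3: BCBDAABDBCCBCBDA ⇒ BC·BDA·BC·C·ABD·ABD·BC·C·BC·BDA·BDA·BC·BDA·BC·C·ABD
    A ↦ ABD
    B ↦ BC
    C ↦ BDA
    D ↦ C

A->ABD, B->BC, C->BDA, D->C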